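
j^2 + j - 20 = (j - 4)*(j + 5)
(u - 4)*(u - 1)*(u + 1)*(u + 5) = u^4 + u^3 - 21*u^2 - u + 20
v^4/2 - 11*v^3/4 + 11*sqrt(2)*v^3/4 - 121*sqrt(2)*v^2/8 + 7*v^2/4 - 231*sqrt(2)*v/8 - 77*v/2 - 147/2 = (v/2 + sqrt(2))*(v - 7)*(v + 3/2)*(v + 7*sqrt(2)/2)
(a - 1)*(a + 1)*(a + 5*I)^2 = a^4 + 10*I*a^3 - 26*a^2 - 10*I*a + 25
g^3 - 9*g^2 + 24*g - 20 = (g - 5)*(g - 2)^2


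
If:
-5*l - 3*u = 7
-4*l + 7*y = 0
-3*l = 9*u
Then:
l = -7/4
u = 7/12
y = -1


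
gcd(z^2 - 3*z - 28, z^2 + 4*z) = z + 4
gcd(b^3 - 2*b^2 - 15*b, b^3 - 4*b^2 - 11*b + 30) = b^2 - 2*b - 15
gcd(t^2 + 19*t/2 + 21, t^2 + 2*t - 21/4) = t + 7/2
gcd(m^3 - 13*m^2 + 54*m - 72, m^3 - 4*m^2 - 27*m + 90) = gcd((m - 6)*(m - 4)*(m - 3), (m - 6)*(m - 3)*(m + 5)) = m^2 - 9*m + 18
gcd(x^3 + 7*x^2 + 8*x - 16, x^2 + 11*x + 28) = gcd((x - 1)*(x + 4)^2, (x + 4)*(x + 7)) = x + 4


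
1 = 1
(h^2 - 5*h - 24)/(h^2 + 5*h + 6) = (h - 8)/(h + 2)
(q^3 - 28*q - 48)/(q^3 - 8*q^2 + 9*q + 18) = (q^2 + 6*q + 8)/(q^2 - 2*q - 3)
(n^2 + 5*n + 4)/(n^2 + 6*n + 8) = (n + 1)/(n + 2)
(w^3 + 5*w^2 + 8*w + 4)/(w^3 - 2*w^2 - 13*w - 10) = (w + 2)/(w - 5)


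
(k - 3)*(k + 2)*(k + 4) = k^3 + 3*k^2 - 10*k - 24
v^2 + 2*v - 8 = (v - 2)*(v + 4)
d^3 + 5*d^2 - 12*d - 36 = (d - 3)*(d + 2)*(d + 6)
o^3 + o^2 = o^2*(o + 1)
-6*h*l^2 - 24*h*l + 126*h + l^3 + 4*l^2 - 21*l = (-6*h + l)*(l - 3)*(l + 7)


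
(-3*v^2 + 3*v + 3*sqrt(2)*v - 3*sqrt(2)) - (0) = -3*v^2 + 3*v + 3*sqrt(2)*v - 3*sqrt(2)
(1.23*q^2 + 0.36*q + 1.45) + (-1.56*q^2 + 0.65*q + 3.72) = -0.33*q^2 + 1.01*q + 5.17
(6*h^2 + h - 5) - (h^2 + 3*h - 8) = 5*h^2 - 2*h + 3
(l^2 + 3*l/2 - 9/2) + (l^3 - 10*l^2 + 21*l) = l^3 - 9*l^2 + 45*l/2 - 9/2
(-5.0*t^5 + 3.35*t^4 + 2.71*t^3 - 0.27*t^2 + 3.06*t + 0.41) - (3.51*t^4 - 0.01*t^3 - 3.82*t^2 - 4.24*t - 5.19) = -5.0*t^5 - 0.16*t^4 + 2.72*t^3 + 3.55*t^2 + 7.3*t + 5.6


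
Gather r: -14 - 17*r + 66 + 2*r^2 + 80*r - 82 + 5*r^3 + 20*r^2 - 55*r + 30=5*r^3 + 22*r^2 + 8*r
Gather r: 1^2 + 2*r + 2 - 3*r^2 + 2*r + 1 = -3*r^2 + 4*r + 4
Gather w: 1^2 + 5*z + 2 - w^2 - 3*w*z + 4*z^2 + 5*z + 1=-w^2 - 3*w*z + 4*z^2 + 10*z + 4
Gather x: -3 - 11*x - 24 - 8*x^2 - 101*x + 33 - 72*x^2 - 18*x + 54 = -80*x^2 - 130*x + 60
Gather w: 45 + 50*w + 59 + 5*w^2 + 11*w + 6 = 5*w^2 + 61*w + 110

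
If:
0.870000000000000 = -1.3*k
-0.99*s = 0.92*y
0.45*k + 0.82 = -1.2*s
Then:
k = -0.67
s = -0.43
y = 0.47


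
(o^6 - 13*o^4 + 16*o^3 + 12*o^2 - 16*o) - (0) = o^6 - 13*o^4 + 16*o^3 + 12*o^2 - 16*o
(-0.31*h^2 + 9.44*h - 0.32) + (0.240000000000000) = -0.31*h^2 + 9.44*h - 0.08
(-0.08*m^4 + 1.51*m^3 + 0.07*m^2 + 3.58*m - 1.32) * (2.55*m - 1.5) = -0.204*m^5 + 3.9705*m^4 - 2.0865*m^3 + 9.024*m^2 - 8.736*m + 1.98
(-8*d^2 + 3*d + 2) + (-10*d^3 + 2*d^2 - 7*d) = -10*d^3 - 6*d^2 - 4*d + 2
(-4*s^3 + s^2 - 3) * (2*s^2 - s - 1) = -8*s^5 + 6*s^4 + 3*s^3 - 7*s^2 + 3*s + 3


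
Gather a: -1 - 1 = -2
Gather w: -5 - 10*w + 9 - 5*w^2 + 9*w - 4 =-5*w^2 - w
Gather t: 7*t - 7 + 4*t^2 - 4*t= 4*t^2 + 3*t - 7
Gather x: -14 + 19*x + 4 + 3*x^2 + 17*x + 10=3*x^2 + 36*x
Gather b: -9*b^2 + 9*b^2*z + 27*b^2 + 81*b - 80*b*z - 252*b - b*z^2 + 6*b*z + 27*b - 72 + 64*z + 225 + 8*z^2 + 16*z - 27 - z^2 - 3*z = b^2*(9*z + 18) + b*(-z^2 - 74*z - 144) + 7*z^2 + 77*z + 126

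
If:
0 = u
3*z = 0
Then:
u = 0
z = 0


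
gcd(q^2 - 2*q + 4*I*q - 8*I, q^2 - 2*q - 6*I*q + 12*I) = q - 2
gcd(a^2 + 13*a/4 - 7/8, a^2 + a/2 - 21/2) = a + 7/2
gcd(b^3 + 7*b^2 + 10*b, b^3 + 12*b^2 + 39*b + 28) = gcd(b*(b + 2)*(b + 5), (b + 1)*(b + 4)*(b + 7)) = 1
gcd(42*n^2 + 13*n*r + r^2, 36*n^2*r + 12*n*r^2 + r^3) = 6*n + r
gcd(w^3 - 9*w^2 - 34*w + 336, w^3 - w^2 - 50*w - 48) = w^2 - 2*w - 48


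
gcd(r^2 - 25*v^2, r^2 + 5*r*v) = r + 5*v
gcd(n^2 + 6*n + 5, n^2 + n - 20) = n + 5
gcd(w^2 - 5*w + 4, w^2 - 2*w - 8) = w - 4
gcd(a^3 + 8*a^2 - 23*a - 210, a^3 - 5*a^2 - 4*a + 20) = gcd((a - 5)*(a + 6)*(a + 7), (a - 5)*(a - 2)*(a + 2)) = a - 5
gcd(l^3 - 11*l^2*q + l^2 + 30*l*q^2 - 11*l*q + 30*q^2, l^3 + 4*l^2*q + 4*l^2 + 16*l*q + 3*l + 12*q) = l + 1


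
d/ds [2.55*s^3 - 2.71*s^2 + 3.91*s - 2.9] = 7.65*s^2 - 5.42*s + 3.91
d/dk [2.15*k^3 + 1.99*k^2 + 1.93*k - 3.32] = 6.45*k^2 + 3.98*k + 1.93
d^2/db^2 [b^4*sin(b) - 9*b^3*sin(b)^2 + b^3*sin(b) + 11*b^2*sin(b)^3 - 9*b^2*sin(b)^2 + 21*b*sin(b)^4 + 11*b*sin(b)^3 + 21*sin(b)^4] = -b^4*sin(b) + 36*b^3*sin(b)^2 - b^3*sin(b) + 8*b^3*cos(b) - 18*b^3 - 99*b^2*sin(b)^3 + 36*b^2*sin(b)^2 - 108*b^2*sin(b)*cos(b) + 78*b^2*sin(b) + 6*b^2*cos(b) - 18*b^2 - 336*b*sin(b)^4 - 99*b*sin(b)^3 + 132*b*sin(b)^2*cos(b) + 198*b*sin(b)^2 - 72*b*sin(b)*cos(b) + 72*b*sin(b) - 336*sin(b)^4 + 168*sin(b)^3*cos(b) + 22*sin(b)^3 + 66*sin(b)^2*cos(b) + 234*sin(b)^2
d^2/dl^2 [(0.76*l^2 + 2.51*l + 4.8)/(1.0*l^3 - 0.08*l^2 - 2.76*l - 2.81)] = (1.52*l^6 + 15.06*l^5 + 68.9808*l^4 + 37.306112*l^3 + 4.30843200000001*l^2 + 83.901552*l + 44.03984)/(1.0*l^9 - 0.24*l^8 - 8.2608*l^7 - 7.105712*l^6 + 24.148608*l^5 + 44.651424*l^4 - 1.05896399999999*l^3 - 66.111432*l^2 - 65.379708*l - 22.188041)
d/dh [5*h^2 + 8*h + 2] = 10*h + 8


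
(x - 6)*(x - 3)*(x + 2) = x^3 - 7*x^2 + 36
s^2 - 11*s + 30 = (s - 6)*(s - 5)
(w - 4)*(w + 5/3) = w^2 - 7*w/3 - 20/3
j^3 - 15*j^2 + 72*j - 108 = (j - 6)^2*(j - 3)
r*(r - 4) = r^2 - 4*r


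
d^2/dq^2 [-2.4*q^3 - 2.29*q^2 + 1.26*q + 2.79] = -14.4*q - 4.58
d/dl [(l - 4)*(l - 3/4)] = 2*l - 19/4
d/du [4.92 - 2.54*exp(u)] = -2.54*exp(u)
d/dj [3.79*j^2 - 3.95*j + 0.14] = 7.58*j - 3.95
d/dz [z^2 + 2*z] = 2*z + 2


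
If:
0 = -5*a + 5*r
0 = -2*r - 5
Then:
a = -5/2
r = -5/2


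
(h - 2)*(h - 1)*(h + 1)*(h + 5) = h^4 + 3*h^3 - 11*h^2 - 3*h + 10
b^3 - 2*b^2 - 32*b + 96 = (b - 4)^2*(b + 6)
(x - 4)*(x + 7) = x^2 + 3*x - 28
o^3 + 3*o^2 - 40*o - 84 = (o - 6)*(o + 2)*(o + 7)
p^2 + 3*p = p*(p + 3)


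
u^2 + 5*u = u*(u + 5)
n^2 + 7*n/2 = n*(n + 7/2)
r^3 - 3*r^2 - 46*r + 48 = (r - 8)*(r - 1)*(r + 6)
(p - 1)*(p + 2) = p^2 + p - 2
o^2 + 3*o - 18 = (o - 3)*(o + 6)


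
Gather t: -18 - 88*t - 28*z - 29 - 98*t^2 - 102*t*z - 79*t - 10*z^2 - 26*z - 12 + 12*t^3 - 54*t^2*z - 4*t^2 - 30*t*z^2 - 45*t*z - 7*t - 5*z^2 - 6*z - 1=12*t^3 + t^2*(-54*z - 102) + t*(-30*z^2 - 147*z - 174) - 15*z^2 - 60*z - 60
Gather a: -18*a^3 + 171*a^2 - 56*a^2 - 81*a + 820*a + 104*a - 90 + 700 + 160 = -18*a^3 + 115*a^2 + 843*a + 770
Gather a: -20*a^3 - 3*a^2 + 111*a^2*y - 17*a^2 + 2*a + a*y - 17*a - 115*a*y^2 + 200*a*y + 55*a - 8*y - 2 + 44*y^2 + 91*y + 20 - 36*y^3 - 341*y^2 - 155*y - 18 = -20*a^3 + a^2*(111*y - 20) + a*(-115*y^2 + 201*y + 40) - 36*y^3 - 297*y^2 - 72*y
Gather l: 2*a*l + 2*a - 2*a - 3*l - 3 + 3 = l*(2*a - 3)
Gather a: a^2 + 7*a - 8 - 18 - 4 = a^2 + 7*a - 30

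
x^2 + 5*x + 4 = (x + 1)*(x + 4)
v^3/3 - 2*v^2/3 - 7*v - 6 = (v/3 + 1/3)*(v - 6)*(v + 3)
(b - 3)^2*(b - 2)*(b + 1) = b^4 - 7*b^3 + 13*b^2 + 3*b - 18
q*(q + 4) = q^2 + 4*q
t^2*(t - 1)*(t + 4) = t^4 + 3*t^3 - 4*t^2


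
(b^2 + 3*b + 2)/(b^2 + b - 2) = (b + 1)/(b - 1)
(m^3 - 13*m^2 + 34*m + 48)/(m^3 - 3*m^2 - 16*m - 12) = (m - 8)/(m + 2)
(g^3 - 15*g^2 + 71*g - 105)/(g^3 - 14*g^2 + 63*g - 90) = (g - 7)/(g - 6)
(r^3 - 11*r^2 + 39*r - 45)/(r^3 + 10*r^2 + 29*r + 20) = (r^3 - 11*r^2 + 39*r - 45)/(r^3 + 10*r^2 + 29*r + 20)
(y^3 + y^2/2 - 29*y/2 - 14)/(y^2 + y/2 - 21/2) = (y^2 - 3*y - 4)/(y - 3)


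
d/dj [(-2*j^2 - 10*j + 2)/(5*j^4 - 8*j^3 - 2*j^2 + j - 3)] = 2*(10*j^5 + 67*j^4 - 100*j^3 + 13*j^2 + 10*j + 14)/(25*j^8 - 80*j^7 + 44*j^6 + 42*j^5 - 42*j^4 + 44*j^3 + 13*j^2 - 6*j + 9)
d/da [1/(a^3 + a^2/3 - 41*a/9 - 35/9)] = 9*(-27*a^2 - 6*a + 41)/(9*a^3 + 3*a^2 - 41*a - 35)^2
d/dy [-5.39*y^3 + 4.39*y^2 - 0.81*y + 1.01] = -16.17*y^2 + 8.78*y - 0.81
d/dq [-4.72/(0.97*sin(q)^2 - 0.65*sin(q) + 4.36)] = (9.1568*sin(q) - 3.068)*cos(q)/(0.97*sin(q)^2 - 0.65*sin(q) + 4.36)^2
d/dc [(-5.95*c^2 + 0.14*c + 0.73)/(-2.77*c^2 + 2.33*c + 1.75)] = (-13.4757*c^2 - 16.7808*c - 1.4559)/(7.6729*c^4 - 12.9082*c^3 - 4.2661*c^2 + 8.155*c + 3.0625)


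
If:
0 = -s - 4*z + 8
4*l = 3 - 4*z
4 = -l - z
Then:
No Solution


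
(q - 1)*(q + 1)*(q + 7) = q^3 + 7*q^2 - q - 7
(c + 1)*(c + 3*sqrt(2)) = c^2 + c + 3*sqrt(2)*c + 3*sqrt(2)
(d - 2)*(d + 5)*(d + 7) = d^3 + 10*d^2 + 11*d - 70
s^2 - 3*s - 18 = (s - 6)*(s + 3)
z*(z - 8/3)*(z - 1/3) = z^3 - 3*z^2 + 8*z/9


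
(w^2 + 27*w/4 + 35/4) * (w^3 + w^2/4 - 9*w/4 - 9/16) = w^5 + 7*w^4 + 131*w^3/16 - 217*w^2/16 - 1503*w/64 - 315/64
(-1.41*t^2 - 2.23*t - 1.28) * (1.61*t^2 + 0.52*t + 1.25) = -2.2701*t^4 - 4.3235*t^3 - 4.9829*t^2 - 3.4531*t - 1.6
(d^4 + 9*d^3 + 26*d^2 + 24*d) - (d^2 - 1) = d^4 + 9*d^3 + 25*d^2 + 24*d + 1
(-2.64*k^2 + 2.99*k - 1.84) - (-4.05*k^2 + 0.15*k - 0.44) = 1.41*k^2 + 2.84*k - 1.4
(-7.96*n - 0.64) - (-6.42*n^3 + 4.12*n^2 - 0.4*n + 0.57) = 6.42*n^3 - 4.12*n^2 - 7.56*n - 1.21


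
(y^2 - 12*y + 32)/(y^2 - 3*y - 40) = (y - 4)/(y + 5)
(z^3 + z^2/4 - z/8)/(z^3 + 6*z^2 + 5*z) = (z^2 + z/4 - 1/8)/(z^2 + 6*z + 5)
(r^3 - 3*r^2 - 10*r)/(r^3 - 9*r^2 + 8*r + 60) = r/(r - 6)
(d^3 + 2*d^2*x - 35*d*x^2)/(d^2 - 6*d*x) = (d^2 + 2*d*x - 35*x^2)/(d - 6*x)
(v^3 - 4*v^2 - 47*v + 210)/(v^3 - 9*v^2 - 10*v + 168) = (v^2 + 2*v - 35)/(v^2 - 3*v - 28)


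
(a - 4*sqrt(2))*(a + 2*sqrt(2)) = a^2 - 2*sqrt(2)*a - 16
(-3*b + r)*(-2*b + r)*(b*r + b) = 6*b^3*r + 6*b^3 - 5*b^2*r^2 - 5*b^2*r + b*r^3 + b*r^2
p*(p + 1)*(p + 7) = p^3 + 8*p^2 + 7*p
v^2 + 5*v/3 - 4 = (v - 4/3)*(v + 3)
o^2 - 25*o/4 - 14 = (o - 8)*(o + 7/4)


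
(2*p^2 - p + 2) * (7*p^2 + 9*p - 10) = 14*p^4 + 11*p^3 - 15*p^2 + 28*p - 20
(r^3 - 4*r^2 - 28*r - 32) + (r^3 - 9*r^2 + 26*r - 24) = 2*r^3 - 13*r^2 - 2*r - 56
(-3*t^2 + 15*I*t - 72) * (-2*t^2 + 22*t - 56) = 6*t^4 - 66*t^3 - 30*I*t^3 + 312*t^2 + 330*I*t^2 - 1584*t - 840*I*t + 4032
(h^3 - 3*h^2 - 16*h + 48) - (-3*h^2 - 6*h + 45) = h^3 - 10*h + 3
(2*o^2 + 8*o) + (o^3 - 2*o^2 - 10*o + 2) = o^3 - 2*o + 2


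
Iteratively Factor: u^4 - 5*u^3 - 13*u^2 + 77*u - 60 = (u - 3)*(u^3 - 2*u^2 - 19*u + 20) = (u - 3)*(u - 1)*(u^2 - u - 20) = (u - 5)*(u - 3)*(u - 1)*(u + 4)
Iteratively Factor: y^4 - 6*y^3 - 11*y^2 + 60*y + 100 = (y - 5)*(y^3 - y^2 - 16*y - 20) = (y - 5)*(y + 2)*(y^2 - 3*y - 10) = (y - 5)^2*(y + 2)*(y + 2)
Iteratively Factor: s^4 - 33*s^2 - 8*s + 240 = (s + 4)*(s^3 - 4*s^2 - 17*s + 60) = (s + 4)^2*(s^2 - 8*s + 15) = (s - 3)*(s + 4)^2*(s - 5)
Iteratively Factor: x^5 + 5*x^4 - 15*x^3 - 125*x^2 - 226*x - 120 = (x + 4)*(x^4 + x^3 - 19*x^2 - 49*x - 30) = (x + 1)*(x + 4)*(x^3 - 19*x - 30) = (x - 5)*(x + 1)*(x + 4)*(x^2 + 5*x + 6) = (x - 5)*(x + 1)*(x + 3)*(x + 4)*(x + 2)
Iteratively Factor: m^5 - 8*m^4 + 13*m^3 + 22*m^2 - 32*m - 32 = (m - 2)*(m^4 - 6*m^3 + m^2 + 24*m + 16) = (m - 2)*(m + 1)*(m^3 - 7*m^2 + 8*m + 16) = (m - 4)*(m - 2)*(m + 1)*(m^2 - 3*m - 4) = (m - 4)^2*(m - 2)*(m + 1)*(m + 1)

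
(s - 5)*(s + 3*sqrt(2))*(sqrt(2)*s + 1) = sqrt(2)*s^3 - 5*sqrt(2)*s^2 + 7*s^2 - 35*s + 3*sqrt(2)*s - 15*sqrt(2)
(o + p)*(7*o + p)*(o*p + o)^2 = 7*o^4*p^2 + 14*o^4*p + 7*o^4 + 8*o^3*p^3 + 16*o^3*p^2 + 8*o^3*p + o^2*p^4 + 2*o^2*p^3 + o^2*p^2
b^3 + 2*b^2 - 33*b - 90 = (b - 6)*(b + 3)*(b + 5)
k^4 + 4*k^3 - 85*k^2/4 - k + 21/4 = (k - 3)*(k - 1/2)*(k + 1/2)*(k + 7)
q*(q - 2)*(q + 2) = q^3 - 4*q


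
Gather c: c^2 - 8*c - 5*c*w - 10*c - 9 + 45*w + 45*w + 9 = c^2 + c*(-5*w - 18) + 90*w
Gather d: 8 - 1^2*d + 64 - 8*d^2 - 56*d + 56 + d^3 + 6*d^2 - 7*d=d^3 - 2*d^2 - 64*d + 128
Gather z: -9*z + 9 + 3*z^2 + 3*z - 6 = 3*z^2 - 6*z + 3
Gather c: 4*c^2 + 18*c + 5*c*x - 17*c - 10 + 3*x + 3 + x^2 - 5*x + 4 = 4*c^2 + c*(5*x + 1) + x^2 - 2*x - 3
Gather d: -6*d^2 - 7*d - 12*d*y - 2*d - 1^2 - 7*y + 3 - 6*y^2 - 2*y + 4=-6*d^2 + d*(-12*y - 9) - 6*y^2 - 9*y + 6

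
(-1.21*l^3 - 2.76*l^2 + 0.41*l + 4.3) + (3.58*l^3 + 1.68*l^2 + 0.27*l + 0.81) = 2.37*l^3 - 1.08*l^2 + 0.68*l + 5.11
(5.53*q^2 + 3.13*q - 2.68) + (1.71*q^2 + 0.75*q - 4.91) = 7.24*q^2 + 3.88*q - 7.59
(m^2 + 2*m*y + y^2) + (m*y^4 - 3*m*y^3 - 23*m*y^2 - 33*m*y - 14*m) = m^2 + m*y^4 - 3*m*y^3 - 23*m*y^2 - 31*m*y - 14*m + y^2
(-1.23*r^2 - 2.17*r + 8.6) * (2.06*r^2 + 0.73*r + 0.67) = -2.5338*r^4 - 5.3681*r^3 + 15.3078*r^2 + 4.8241*r + 5.762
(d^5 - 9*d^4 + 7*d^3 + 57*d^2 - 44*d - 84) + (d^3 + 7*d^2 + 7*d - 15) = d^5 - 9*d^4 + 8*d^3 + 64*d^2 - 37*d - 99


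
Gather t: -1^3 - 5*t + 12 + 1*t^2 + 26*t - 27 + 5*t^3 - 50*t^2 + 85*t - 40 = 5*t^3 - 49*t^2 + 106*t - 56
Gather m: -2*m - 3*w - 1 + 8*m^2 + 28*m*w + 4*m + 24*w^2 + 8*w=8*m^2 + m*(28*w + 2) + 24*w^2 + 5*w - 1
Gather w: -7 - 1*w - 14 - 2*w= -3*w - 21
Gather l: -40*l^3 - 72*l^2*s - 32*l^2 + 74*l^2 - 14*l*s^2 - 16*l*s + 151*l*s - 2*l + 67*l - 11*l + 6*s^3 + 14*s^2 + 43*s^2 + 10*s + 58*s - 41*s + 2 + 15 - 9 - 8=-40*l^3 + l^2*(42 - 72*s) + l*(-14*s^2 + 135*s + 54) + 6*s^3 + 57*s^2 + 27*s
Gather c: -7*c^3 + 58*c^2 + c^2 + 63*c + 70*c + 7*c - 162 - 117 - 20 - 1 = -7*c^3 + 59*c^2 + 140*c - 300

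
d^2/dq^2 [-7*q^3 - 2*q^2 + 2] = -42*q - 4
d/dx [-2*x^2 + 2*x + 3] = 2 - 4*x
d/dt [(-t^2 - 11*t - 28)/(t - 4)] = (-t^2 + 8*t + 72)/(t^2 - 8*t + 16)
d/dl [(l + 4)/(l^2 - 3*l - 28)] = -1/(l^2 - 14*l + 49)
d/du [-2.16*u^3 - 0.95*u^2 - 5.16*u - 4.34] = -6.48*u^2 - 1.9*u - 5.16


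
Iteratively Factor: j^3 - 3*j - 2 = (j - 2)*(j^2 + 2*j + 1) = (j - 2)*(j + 1)*(j + 1)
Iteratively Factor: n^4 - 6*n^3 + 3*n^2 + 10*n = (n - 2)*(n^3 - 4*n^2 - 5*n) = (n - 2)*(n + 1)*(n^2 - 5*n) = (n - 5)*(n - 2)*(n + 1)*(n)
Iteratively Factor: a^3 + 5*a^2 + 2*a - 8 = (a - 1)*(a^2 + 6*a + 8) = (a - 1)*(a + 2)*(a + 4)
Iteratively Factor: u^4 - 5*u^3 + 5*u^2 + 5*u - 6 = (u + 1)*(u^3 - 6*u^2 + 11*u - 6) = (u - 3)*(u + 1)*(u^2 - 3*u + 2) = (u - 3)*(u - 1)*(u + 1)*(u - 2)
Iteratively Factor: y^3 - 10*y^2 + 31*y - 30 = (y - 5)*(y^2 - 5*y + 6) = (y - 5)*(y - 3)*(y - 2)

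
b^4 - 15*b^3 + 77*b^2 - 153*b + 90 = (b - 6)*(b - 5)*(b - 3)*(b - 1)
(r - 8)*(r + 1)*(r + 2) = r^3 - 5*r^2 - 22*r - 16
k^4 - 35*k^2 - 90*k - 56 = (k - 7)*(k + 1)*(k + 2)*(k + 4)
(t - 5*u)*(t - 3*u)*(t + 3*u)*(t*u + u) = t^4*u - 5*t^3*u^2 + t^3*u - 9*t^2*u^3 - 5*t^2*u^2 + 45*t*u^4 - 9*t*u^3 + 45*u^4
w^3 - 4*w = w*(w - 2)*(w + 2)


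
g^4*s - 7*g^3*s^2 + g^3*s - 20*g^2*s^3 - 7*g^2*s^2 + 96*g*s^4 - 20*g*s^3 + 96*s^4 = (g - 8*s)*(g - 3*s)*(g + 4*s)*(g*s + s)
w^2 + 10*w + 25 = (w + 5)^2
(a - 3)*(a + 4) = a^2 + a - 12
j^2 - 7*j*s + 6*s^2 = (j - 6*s)*(j - s)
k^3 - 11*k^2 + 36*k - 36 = (k - 6)*(k - 3)*(k - 2)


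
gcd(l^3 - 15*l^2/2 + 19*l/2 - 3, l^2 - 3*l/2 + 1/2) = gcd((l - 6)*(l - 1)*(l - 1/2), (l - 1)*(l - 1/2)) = l^2 - 3*l/2 + 1/2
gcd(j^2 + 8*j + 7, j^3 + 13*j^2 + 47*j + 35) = j^2 + 8*j + 7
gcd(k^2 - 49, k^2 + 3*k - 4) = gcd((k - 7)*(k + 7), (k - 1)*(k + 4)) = 1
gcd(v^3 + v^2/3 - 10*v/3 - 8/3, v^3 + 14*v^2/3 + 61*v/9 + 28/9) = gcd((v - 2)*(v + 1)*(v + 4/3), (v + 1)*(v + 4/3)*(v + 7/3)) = v^2 + 7*v/3 + 4/3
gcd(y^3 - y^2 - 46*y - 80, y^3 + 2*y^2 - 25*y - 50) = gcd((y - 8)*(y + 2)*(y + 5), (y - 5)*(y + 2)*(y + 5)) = y^2 + 7*y + 10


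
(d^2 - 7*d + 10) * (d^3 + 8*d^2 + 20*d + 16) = d^5 + d^4 - 26*d^3 - 44*d^2 + 88*d + 160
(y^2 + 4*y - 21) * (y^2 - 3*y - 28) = y^4 + y^3 - 61*y^2 - 49*y + 588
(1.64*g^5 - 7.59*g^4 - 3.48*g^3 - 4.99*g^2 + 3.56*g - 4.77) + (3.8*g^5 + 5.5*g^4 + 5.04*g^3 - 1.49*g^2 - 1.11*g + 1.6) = 5.44*g^5 - 2.09*g^4 + 1.56*g^3 - 6.48*g^2 + 2.45*g - 3.17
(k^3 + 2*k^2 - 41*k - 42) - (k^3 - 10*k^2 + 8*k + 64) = 12*k^2 - 49*k - 106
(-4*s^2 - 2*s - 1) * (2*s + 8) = -8*s^3 - 36*s^2 - 18*s - 8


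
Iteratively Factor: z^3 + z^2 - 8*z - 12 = (z - 3)*(z^2 + 4*z + 4) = (z - 3)*(z + 2)*(z + 2)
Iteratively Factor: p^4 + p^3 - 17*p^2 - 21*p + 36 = (p - 4)*(p^3 + 5*p^2 + 3*p - 9) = (p - 4)*(p + 3)*(p^2 + 2*p - 3) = (p - 4)*(p + 3)^2*(p - 1)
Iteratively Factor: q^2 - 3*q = (q)*(q - 3)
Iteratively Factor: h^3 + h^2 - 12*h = (h + 4)*(h^2 - 3*h) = (h - 3)*(h + 4)*(h)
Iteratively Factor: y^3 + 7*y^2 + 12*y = (y + 3)*(y^2 + 4*y) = y*(y + 3)*(y + 4)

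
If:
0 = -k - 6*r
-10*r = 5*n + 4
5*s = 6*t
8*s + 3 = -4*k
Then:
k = -12*t/5 - 3/4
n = -4*t/5 - 21/20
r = 2*t/5 + 1/8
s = 6*t/5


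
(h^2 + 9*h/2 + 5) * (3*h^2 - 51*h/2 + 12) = 3*h^4 - 12*h^3 - 351*h^2/4 - 147*h/2 + 60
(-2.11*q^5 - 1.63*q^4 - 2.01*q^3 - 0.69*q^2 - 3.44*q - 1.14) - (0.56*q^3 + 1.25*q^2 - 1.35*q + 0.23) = -2.11*q^5 - 1.63*q^4 - 2.57*q^3 - 1.94*q^2 - 2.09*q - 1.37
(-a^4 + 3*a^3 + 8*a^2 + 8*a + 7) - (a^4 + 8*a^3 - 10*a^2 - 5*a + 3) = -2*a^4 - 5*a^3 + 18*a^2 + 13*a + 4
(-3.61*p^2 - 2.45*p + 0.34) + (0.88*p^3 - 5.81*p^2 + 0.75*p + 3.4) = 0.88*p^3 - 9.42*p^2 - 1.7*p + 3.74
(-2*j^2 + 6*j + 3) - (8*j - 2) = -2*j^2 - 2*j + 5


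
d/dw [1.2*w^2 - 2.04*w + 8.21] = 2.4*w - 2.04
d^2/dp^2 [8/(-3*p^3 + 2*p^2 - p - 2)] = 16*((9*p - 2)*(3*p^3 - 2*p^2 + p + 2) - (9*p^2 - 4*p + 1)^2)/(3*p^3 - 2*p^2 + p + 2)^3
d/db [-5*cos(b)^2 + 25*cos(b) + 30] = 5*(2*cos(b) - 5)*sin(b)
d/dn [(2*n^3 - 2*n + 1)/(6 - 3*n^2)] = 2*(-n^4 + 5*n^2 + n - 2)/(3*(n^4 - 4*n^2 + 4))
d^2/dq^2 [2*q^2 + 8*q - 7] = 4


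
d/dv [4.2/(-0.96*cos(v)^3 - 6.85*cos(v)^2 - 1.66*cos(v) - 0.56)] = (12.096*sin(v)^2 - 57.54*cos(v) - 19.068)*sin(v)/(0.96*cos(v)^3 + 6.85*cos(v)^2 + 1.66*cos(v) + 0.56)^2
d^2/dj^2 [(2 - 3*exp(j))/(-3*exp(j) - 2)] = (24 - 36*exp(j))*exp(j)/(27*exp(3*j) + 54*exp(2*j) + 36*exp(j) + 8)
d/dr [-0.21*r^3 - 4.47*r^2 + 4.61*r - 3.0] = -0.63*r^2 - 8.94*r + 4.61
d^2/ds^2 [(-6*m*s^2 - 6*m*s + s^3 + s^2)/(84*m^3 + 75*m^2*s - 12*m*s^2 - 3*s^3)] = 2*(-s*(-25*m^2 + 8*m*s + 3*s^2)^2*(6*m*s + 6*m - s^2 - s) - (s*(4*m + 3*s)*(6*m*s + 6*m - s^2 - s) + (-25*m^2 + 8*m*s + 3*s^2)*(12*m*s + 6*m - 3*s^2 - 2*s))*(28*m^3 + 25*m^2*s - 4*m*s^2 - s^3) + (-6*m + 3*s + 1)*(28*m^3 + 25*m^2*s - 4*m*s^2 - s^3)^2)/(3*(28*m^3 + 25*m^2*s - 4*m*s^2 - s^3)^3)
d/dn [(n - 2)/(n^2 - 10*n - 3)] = (n^2 - 10*n - 2*(n - 5)*(n - 2) - 3)/(-n^2 + 10*n + 3)^2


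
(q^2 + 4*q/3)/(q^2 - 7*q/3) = (3*q + 4)/(3*q - 7)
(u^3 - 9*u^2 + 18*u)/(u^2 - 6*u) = u - 3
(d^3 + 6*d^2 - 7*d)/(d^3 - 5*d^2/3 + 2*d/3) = 3*(d + 7)/(3*d - 2)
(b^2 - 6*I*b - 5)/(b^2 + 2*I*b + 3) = (b - 5*I)/(b + 3*I)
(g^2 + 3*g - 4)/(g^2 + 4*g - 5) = (g + 4)/(g + 5)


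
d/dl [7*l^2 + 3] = 14*l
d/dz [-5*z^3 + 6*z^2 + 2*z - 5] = -15*z^2 + 12*z + 2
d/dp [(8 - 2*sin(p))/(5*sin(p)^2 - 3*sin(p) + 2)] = 10*(sin(p)^2 - 8*sin(p) + 2)*cos(p)/(5*sin(p)^2 - 3*sin(p) + 2)^2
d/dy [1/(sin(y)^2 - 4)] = -2*sin(y)*cos(y)/(sin(y)^2 - 4)^2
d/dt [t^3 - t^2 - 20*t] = 3*t^2 - 2*t - 20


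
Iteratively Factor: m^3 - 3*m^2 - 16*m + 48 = (m - 4)*(m^2 + m - 12) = (m - 4)*(m + 4)*(m - 3)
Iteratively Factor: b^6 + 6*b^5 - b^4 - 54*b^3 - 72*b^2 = (b - 3)*(b^5 + 9*b^4 + 26*b^3 + 24*b^2) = b*(b - 3)*(b^4 + 9*b^3 + 26*b^2 + 24*b) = b*(b - 3)*(b + 4)*(b^3 + 5*b^2 + 6*b) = b*(b - 3)*(b + 3)*(b + 4)*(b^2 + 2*b) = b*(b - 3)*(b + 2)*(b + 3)*(b + 4)*(b)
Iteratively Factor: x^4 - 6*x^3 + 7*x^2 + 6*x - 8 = (x - 2)*(x^3 - 4*x^2 - x + 4) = (x - 2)*(x - 1)*(x^2 - 3*x - 4) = (x - 2)*(x - 1)*(x + 1)*(x - 4)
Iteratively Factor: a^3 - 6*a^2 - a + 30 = (a - 3)*(a^2 - 3*a - 10) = (a - 5)*(a - 3)*(a + 2)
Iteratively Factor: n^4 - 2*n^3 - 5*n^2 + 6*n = (n - 1)*(n^3 - n^2 - 6*n) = n*(n - 1)*(n^2 - n - 6) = n*(n - 1)*(n + 2)*(n - 3)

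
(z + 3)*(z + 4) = z^2 + 7*z + 12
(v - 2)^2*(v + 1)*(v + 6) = v^4 + 3*v^3 - 18*v^2 + 4*v + 24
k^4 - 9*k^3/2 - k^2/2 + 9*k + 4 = (k - 4)*(k - 2)*(k + 1/2)*(k + 1)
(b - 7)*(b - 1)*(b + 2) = b^3 - 6*b^2 - 9*b + 14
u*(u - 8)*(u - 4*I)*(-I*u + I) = -I*u^4 - 4*u^3 + 9*I*u^3 + 36*u^2 - 8*I*u^2 - 32*u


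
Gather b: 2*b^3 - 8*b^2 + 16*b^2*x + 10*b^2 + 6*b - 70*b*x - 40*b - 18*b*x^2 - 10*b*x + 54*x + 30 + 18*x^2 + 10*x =2*b^3 + b^2*(16*x + 2) + b*(-18*x^2 - 80*x - 34) + 18*x^2 + 64*x + 30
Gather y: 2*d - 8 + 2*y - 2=2*d + 2*y - 10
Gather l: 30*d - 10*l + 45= 30*d - 10*l + 45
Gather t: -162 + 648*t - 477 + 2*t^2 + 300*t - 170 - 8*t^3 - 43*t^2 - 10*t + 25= -8*t^3 - 41*t^2 + 938*t - 784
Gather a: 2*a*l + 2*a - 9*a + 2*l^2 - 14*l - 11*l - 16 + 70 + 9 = a*(2*l - 7) + 2*l^2 - 25*l + 63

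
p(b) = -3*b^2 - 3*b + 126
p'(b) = -6*b - 3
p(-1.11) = 125.63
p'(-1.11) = 3.66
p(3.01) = 89.79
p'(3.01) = -21.06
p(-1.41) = 124.27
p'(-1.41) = 5.46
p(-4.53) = 78.03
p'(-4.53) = 24.18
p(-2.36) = 116.37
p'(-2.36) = 11.16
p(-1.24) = 125.11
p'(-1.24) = 4.44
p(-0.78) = 126.51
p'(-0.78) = 1.68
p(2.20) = 104.88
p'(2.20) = -16.20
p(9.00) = -144.00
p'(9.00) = -57.00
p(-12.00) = -270.00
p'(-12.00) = 69.00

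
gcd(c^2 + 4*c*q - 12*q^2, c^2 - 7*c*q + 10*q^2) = -c + 2*q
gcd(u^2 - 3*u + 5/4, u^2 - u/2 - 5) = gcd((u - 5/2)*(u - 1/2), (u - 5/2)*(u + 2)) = u - 5/2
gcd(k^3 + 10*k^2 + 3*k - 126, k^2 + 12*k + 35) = k + 7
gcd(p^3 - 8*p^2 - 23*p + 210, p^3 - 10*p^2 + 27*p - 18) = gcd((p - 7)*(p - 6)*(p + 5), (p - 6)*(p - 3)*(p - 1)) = p - 6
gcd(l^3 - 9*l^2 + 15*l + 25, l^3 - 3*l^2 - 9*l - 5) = l^2 - 4*l - 5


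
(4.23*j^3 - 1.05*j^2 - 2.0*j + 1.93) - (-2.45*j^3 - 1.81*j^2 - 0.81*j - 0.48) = 6.68*j^3 + 0.76*j^2 - 1.19*j + 2.41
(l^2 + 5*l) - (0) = l^2 + 5*l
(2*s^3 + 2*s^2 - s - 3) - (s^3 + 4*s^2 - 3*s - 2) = s^3 - 2*s^2 + 2*s - 1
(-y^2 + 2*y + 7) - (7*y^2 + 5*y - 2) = -8*y^2 - 3*y + 9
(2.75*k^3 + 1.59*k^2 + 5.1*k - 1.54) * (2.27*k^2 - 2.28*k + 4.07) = 6.2425*k^5 - 2.6607*k^4 + 19.1443*k^3 - 8.6525*k^2 + 24.2682*k - 6.2678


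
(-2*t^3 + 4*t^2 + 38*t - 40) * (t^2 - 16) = -2*t^5 + 4*t^4 + 70*t^3 - 104*t^2 - 608*t + 640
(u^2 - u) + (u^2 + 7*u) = 2*u^2 + 6*u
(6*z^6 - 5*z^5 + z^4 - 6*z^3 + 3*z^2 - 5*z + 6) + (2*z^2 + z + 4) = 6*z^6 - 5*z^5 + z^4 - 6*z^3 + 5*z^2 - 4*z + 10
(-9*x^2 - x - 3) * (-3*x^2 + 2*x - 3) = 27*x^4 - 15*x^3 + 34*x^2 - 3*x + 9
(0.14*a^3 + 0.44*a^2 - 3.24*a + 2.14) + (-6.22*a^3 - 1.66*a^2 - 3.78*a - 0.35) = -6.08*a^3 - 1.22*a^2 - 7.02*a + 1.79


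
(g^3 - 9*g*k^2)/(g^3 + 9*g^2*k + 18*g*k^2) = (g - 3*k)/(g + 6*k)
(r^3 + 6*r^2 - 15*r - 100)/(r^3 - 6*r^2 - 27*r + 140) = (r + 5)/(r - 7)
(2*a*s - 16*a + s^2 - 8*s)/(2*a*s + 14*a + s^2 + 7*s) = (s - 8)/(s + 7)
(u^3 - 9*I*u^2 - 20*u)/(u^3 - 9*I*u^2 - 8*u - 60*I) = u*(u - 4*I)/(u^2 - 4*I*u + 12)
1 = 1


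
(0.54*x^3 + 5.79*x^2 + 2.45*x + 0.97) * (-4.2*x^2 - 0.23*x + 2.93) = -2.268*x^5 - 24.4422*x^4 - 10.0395*x^3 + 12.3272*x^2 + 6.9554*x + 2.8421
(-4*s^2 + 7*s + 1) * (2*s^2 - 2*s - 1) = -8*s^4 + 22*s^3 - 8*s^2 - 9*s - 1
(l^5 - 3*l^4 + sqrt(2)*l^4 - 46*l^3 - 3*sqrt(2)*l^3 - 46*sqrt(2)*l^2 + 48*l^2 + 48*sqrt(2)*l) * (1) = l^5 - 3*l^4 + sqrt(2)*l^4 - 46*l^3 - 3*sqrt(2)*l^3 - 46*sqrt(2)*l^2 + 48*l^2 + 48*sqrt(2)*l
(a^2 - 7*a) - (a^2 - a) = -6*a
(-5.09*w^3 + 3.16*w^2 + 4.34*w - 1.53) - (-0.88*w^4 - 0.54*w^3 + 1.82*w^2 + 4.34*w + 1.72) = 0.88*w^4 - 4.55*w^3 + 1.34*w^2 - 3.25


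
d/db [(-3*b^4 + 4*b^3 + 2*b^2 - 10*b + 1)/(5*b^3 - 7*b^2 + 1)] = (-15*b^6 + 42*b^5 - 38*b^4 + 88*b^3 - 73*b^2 + 18*b - 10)/(25*b^6 - 70*b^5 + 49*b^4 + 10*b^3 - 14*b^2 + 1)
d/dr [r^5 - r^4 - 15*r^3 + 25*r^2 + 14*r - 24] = 5*r^4 - 4*r^3 - 45*r^2 + 50*r + 14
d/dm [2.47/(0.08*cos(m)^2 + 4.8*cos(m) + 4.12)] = (0.3952*cos(m) + 11.856)*sin(m)/(0.08*cos(m)^2 + 4.8*cos(m) + 4.12)^2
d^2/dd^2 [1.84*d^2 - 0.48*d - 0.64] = 3.68000000000000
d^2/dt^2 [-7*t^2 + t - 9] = -14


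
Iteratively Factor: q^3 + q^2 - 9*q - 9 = (q + 3)*(q^2 - 2*q - 3) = (q + 1)*(q + 3)*(q - 3)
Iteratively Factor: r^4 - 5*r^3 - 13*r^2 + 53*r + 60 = (r - 5)*(r^3 - 13*r - 12) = (r - 5)*(r - 4)*(r^2 + 4*r + 3) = (r - 5)*(r - 4)*(r + 3)*(r + 1)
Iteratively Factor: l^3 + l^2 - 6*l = (l - 2)*(l^2 + 3*l) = (l - 2)*(l + 3)*(l)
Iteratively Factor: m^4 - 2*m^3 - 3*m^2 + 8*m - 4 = (m - 1)*(m^3 - m^2 - 4*m + 4) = (m - 2)*(m - 1)*(m^2 + m - 2) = (m - 2)*(m - 1)*(m + 2)*(m - 1)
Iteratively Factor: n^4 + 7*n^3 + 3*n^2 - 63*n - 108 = (n + 3)*(n^3 + 4*n^2 - 9*n - 36) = (n + 3)*(n + 4)*(n^2 - 9) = (n + 3)^2*(n + 4)*(n - 3)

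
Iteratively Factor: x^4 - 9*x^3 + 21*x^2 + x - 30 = (x - 3)*(x^3 - 6*x^2 + 3*x + 10) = (x - 3)*(x - 2)*(x^2 - 4*x - 5) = (x - 5)*(x - 3)*(x - 2)*(x + 1)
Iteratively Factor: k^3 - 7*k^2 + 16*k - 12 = (k - 2)*(k^2 - 5*k + 6) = (k - 2)^2*(k - 3)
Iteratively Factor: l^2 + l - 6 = (l - 2)*(l + 3)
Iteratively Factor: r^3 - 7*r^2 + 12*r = (r - 3)*(r^2 - 4*r) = r*(r - 3)*(r - 4)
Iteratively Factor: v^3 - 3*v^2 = (v)*(v^2 - 3*v) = v*(v - 3)*(v)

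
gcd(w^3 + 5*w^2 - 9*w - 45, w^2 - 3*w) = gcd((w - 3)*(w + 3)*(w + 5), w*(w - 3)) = w - 3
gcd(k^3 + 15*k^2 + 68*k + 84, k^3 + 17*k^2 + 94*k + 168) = k^2 + 13*k + 42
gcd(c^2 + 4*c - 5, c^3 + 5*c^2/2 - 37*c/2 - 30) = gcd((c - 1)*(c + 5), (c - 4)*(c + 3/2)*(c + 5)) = c + 5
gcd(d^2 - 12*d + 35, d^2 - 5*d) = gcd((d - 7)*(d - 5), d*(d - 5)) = d - 5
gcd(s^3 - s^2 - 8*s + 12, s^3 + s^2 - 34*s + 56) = s - 2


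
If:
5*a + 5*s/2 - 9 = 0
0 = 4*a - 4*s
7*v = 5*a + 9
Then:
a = 6/5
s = 6/5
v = 15/7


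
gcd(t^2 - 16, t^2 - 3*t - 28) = t + 4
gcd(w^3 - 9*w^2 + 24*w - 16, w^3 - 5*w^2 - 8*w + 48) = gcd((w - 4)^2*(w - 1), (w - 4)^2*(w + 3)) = w^2 - 8*w + 16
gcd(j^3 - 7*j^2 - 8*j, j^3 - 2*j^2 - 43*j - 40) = j^2 - 7*j - 8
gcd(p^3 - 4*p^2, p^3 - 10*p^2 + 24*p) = p^2 - 4*p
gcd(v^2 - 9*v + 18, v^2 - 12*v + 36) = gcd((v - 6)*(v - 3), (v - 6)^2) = v - 6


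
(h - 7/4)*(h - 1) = h^2 - 11*h/4 + 7/4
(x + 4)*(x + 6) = x^2 + 10*x + 24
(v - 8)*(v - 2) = v^2 - 10*v + 16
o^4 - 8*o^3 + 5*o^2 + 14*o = o*(o - 7)*(o - 2)*(o + 1)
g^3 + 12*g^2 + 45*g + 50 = (g + 2)*(g + 5)^2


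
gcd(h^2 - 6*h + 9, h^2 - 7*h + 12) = h - 3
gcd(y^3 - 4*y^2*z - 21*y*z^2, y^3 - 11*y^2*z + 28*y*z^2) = y^2 - 7*y*z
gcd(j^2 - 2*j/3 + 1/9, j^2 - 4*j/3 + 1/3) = j - 1/3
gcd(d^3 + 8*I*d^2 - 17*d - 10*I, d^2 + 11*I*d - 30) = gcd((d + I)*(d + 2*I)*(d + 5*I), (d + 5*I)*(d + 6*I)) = d + 5*I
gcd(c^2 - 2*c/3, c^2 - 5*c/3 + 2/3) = c - 2/3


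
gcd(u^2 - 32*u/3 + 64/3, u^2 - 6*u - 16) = u - 8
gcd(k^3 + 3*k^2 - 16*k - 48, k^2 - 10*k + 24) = k - 4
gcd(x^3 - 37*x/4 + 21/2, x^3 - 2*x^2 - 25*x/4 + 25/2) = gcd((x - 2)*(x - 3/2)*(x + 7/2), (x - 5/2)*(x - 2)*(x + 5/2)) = x - 2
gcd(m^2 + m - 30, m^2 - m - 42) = m + 6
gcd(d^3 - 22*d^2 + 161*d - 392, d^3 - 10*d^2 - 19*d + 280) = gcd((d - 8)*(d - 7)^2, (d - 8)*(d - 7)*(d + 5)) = d^2 - 15*d + 56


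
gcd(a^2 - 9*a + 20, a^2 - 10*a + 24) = a - 4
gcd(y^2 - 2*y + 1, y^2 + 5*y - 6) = y - 1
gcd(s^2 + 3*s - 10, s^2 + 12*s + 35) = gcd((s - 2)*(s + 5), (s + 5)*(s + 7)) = s + 5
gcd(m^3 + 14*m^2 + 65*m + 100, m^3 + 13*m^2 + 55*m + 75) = m^2 + 10*m + 25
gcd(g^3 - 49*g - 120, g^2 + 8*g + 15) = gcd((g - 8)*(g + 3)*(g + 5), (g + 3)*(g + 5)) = g^2 + 8*g + 15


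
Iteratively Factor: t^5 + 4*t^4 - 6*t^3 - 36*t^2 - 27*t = (t - 3)*(t^4 + 7*t^3 + 15*t^2 + 9*t) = t*(t - 3)*(t^3 + 7*t^2 + 15*t + 9) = t*(t - 3)*(t + 3)*(t^2 + 4*t + 3) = t*(t - 3)*(t + 1)*(t + 3)*(t + 3)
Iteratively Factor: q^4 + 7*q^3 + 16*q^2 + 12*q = (q + 3)*(q^3 + 4*q^2 + 4*q) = (q + 2)*(q + 3)*(q^2 + 2*q) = q*(q + 2)*(q + 3)*(q + 2)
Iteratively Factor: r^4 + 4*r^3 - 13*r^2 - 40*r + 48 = (r + 4)*(r^3 - 13*r + 12) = (r + 4)^2*(r^2 - 4*r + 3) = (r - 3)*(r + 4)^2*(r - 1)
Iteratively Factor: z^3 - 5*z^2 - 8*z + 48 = (z - 4)*(z^2 - z - 12) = (z - 4)*(z + 3)*(z - 4)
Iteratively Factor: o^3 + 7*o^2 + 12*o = (o + 4)*(o^2 + 3*o) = o*(o + 4)*(o + 3)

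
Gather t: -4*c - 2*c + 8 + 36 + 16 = 60 - 6*c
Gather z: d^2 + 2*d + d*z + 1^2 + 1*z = d^2 + 2*d + z*(d + 1) + 1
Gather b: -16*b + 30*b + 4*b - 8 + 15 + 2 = 18*b + 9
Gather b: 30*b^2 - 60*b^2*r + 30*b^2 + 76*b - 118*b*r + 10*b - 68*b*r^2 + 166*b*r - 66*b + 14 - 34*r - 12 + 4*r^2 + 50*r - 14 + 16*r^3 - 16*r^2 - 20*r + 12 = b^2*(60 - 60*r) + b*(-68*r^2 + 48*r + 20) + 16*r^3 - 12*r^2 - 4*r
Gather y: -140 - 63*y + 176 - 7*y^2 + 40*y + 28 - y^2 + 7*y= -8*y^2 - 16*y + 64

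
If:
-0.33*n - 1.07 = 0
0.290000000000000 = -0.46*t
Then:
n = -3.24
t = -0.63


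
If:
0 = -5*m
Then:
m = 0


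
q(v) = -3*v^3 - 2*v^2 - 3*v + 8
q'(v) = -9*v^2 - 4*v - 3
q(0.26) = 7.03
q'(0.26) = -4.65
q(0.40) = 6.29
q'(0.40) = -6.04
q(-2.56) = 52.90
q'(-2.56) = -51.74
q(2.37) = -50.28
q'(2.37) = -63.03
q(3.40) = -143.23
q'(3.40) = -120.64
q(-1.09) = 12.78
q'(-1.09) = -9.33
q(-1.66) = 21.19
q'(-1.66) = -21.16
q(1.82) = -22.17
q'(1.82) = -40.09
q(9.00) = -2368.00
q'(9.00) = -768.00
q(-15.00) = 9728.00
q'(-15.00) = -1968.00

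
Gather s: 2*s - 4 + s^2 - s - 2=s^2 + s - 6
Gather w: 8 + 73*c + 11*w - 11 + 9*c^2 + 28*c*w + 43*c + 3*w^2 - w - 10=9*c^2 + 116*c + 3*w^2 + w*(28*c + 10) - 13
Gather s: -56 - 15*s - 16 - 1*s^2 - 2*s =-s^2 - 17*s - 72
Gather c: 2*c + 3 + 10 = 2*c + 13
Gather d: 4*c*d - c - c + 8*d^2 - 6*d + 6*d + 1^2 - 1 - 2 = 4*c*d - 2*c + 8*d^2 - 2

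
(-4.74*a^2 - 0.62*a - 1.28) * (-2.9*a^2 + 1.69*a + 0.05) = 13.746*a^4 - 6.2126*a^3 + 2.4272*a^2 - 2.1942*a - 0.064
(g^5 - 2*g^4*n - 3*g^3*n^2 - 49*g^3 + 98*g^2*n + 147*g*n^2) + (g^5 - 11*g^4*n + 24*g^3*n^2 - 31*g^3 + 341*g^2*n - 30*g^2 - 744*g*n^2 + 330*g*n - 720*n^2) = 2*g^5 - 13*g^4*n + 21*g^3*n^2 - 80*g^3 + 439*g^2*n - 30*g^2 - 597*g*n^2 + 330*g*n - 720*n^2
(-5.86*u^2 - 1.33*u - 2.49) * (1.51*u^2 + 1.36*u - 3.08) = -8.8486*u^4 - 9.9779*u^3 + 12.4801*u^2 + 0.71*u + 7.6692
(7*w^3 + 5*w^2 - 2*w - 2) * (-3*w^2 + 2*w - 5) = -21*w^5 - w^4 - 19*w^3 - 23*w^2 + 6*w + 10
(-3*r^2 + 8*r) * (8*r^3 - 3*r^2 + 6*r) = -24*r^5 + 73*r^4 - 42*r^3 + 48*r^2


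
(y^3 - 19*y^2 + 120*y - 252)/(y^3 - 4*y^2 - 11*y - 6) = (y^2 - 13*y + 42)/(y^2 + 2*y + 1)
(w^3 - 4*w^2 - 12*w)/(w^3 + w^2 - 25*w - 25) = w*(w^2 - 4*w - 12)/(w^3 + w^2 - 25*w - 25)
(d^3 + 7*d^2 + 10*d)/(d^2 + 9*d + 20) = d*(d + 2)/(d + 4)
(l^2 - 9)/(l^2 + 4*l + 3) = (l - 3)/(l + 1)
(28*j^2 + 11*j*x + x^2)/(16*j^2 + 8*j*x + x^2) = (7*j + x)/(4*j + x)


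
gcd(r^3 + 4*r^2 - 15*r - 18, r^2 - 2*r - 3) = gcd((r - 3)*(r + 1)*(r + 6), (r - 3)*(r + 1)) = r^2 - 2*r - 3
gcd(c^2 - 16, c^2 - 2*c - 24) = c + 4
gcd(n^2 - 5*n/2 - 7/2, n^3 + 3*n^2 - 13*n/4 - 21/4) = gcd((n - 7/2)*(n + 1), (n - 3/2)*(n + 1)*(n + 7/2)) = n + 1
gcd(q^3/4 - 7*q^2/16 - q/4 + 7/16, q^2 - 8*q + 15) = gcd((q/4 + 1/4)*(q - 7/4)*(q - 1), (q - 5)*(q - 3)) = 1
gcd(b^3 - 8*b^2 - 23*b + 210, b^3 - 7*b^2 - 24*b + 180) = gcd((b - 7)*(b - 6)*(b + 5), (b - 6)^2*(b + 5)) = b^2 - b - 30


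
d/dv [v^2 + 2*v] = 2*v + 2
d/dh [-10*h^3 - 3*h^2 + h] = -30*h^2 - 6*h + 1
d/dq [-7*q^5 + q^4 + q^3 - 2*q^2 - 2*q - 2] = -35*q^4 + 4*q^3 + 3*q^2 - 4*q - 2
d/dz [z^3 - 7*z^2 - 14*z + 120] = 3*z^2 - 14*z - 14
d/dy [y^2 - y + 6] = 2*y - 1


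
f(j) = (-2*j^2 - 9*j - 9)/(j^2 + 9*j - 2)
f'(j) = (-4*j - 9)/(j^2 + 9*j - 2) + (-2*j - 9)*(-2*j^2 - 9*j - 9)/(j^2 + 9*j - 2)^2 = (-9*j^2 + 26*j + 99)/(j^4 + 18*j^3 + 77*j^2 - 36*j + 4)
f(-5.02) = 0.65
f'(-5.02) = -0.53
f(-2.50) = -0.05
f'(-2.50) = -0.07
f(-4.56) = 0.43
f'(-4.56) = -0.42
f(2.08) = -1.73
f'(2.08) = 0.26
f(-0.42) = 0.99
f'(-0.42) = 2.75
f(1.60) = -1.91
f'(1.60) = 0.53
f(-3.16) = 0.03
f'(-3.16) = -0.17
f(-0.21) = 1.87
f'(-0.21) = 6.30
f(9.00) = -1.58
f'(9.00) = -0.02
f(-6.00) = 1.35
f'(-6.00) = -0.95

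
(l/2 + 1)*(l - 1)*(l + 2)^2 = l^4/2 + 5*l^3/2 + 3*l^2 - 2*l - 4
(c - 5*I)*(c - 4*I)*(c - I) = c^3 - 10*I*c^2 - 29*c + 20*I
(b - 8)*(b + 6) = b^2 - 2*b - 48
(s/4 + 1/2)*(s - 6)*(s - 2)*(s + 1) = s^4/4 - 5*s^3/4 - 5*s^2/2 + 5*s + 6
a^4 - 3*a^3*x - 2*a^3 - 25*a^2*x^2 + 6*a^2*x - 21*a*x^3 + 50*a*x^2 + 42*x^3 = (a - 2)*(a - 7*x)*(a + x)*(a + 3*x)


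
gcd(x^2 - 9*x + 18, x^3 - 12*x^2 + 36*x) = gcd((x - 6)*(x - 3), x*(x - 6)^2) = x - 6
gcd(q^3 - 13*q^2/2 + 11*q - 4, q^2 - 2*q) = q - 2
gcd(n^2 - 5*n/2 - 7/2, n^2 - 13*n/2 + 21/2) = n - 7/2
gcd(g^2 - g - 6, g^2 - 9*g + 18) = g - 3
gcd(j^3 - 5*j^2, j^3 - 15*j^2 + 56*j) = j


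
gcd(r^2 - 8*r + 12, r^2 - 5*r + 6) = r - 2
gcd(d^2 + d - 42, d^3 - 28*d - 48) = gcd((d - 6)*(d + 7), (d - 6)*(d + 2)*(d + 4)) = d - 6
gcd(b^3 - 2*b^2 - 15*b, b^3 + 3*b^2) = b^2 + 3*b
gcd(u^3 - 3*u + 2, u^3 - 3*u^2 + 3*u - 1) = u^2 - 2*u + 1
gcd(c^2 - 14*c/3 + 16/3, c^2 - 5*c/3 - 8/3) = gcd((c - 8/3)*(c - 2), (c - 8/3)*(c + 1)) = c - 8/3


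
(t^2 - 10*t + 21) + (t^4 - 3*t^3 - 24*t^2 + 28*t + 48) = t^4 - 3*t^3 - 23*t^2 + 18*t + 69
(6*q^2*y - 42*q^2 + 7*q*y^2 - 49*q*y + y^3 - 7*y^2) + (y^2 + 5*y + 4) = 6*q^2*y - 42*q^2 + 7*q*y^2 - 49*q*y + y^3 - 6*y^2 + 5*y + 4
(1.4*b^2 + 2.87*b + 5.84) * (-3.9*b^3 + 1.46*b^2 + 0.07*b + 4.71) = -5.46*b^5 - 9.149*b^4 - 18.4878*b^3 + 15.3213*b^2 + 13.9265*b + 27.5064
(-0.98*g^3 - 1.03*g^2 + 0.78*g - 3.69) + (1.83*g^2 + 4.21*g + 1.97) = -0.98*g^3 + 0.8*g^2 + 4.99*g - 1.72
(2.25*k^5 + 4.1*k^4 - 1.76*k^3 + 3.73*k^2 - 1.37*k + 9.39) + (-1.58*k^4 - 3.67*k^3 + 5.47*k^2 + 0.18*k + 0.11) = 2.25*k^5 + 2.52*k^4 - 5.43*k^3 + 9.2*k^2 - 1.19*k + 9.5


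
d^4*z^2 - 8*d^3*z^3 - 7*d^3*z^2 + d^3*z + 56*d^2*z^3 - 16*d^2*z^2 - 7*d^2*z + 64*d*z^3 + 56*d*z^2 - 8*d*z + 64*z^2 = (d - 8)*(d - 8*z)*(d*z + 1)*(d*z + z)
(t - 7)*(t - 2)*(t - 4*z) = t^3 - 4*t^2*z - 9*t^2 + 36*t*z + 14*t - 56*z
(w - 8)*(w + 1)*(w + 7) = w^3 - 57*w - 56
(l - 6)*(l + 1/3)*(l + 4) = l^3 - 5*l^2/3 - 74*l/3 - 8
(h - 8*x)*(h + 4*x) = h^2 - 4*h*x - 32*x^2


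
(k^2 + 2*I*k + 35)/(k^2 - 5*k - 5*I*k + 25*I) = (k + 7*I)/(k - 5)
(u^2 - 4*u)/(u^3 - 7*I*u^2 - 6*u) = (4 - u)/(-u^2 + 7*I*u + 6)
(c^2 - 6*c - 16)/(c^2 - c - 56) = (c + 2)/(c + 7)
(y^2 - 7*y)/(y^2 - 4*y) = (y - 7)/(y - 4)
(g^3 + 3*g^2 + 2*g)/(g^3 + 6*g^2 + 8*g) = (g + 1)/(g + 4)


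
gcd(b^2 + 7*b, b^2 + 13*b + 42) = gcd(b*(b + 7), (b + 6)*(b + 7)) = b + 7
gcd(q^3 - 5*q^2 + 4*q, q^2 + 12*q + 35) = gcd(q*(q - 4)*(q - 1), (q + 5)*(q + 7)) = 1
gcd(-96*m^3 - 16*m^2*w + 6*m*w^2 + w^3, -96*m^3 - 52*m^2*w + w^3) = 6*m + w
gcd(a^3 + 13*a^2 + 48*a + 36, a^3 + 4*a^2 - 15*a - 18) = a^2 + 7*a + 6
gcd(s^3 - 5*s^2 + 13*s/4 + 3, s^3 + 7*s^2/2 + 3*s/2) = s + 1/2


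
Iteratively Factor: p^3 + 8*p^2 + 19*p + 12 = (p + 1)*(p^2 + 7*p + 12) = (p + 1)*(p + 3)*(p + 4)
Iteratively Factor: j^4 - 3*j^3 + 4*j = (j - 2)*(j^3 - j^2 - 2*j) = j*(j - 2)*(j^2 - j - 2) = j*(j - 2)*(j + 1)*(j - 2)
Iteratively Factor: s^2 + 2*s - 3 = (s + 3)*(s - 1)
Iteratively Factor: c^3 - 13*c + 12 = (c + 4)*(c^2 - 4*c + 3) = (c - 3)*(c + 4)*(c - 1)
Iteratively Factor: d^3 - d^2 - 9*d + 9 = (d - 1)*(d^2 - 9) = (d - 1)*(d + 3)*(d - 3)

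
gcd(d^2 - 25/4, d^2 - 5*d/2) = d - 5/2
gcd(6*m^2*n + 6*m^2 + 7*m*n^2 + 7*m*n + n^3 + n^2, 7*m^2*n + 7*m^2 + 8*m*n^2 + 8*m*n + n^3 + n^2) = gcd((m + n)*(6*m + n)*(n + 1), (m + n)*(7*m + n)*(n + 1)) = m*n + m + n^2 + n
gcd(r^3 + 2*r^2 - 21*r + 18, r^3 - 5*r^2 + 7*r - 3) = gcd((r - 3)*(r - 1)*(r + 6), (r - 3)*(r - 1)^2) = r^2 - 4*r + 3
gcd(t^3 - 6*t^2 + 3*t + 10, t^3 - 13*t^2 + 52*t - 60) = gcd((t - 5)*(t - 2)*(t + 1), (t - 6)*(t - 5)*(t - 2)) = t^2 - 7*t + 10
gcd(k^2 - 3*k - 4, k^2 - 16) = k - 4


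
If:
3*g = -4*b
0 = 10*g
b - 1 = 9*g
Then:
No Solution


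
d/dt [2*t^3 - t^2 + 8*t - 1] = 6*t^2 - 2*t + 8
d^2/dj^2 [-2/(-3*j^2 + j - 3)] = 4*(-9*j^2 + 3*j + (6*j - 1)^2 - 9)/(3*j^2 - j + 3)^3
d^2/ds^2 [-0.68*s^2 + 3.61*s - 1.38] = -1.36000000000000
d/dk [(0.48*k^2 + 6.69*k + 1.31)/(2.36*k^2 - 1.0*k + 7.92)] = (-16.2684*k^2 + 1.42*k + 54.2948)/(5.5696*k^4 - 4.72*k^3 + 38.3824*k^2 - 15.84*k + 62.7264)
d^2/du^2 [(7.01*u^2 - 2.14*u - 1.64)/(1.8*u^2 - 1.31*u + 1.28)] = (19.19196*u^3 - 128.78784*u^2 + 52.78608*u + 17.721976)/(5.832*u^6 - 12.7332*u^5 + 21.70854*u^4 - 20.357531*u^3 + 15.437184*u^2 - 6.438912*u + 2.097152)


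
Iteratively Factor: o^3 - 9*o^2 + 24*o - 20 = (o - 5)*(o^2 - 4*o + 4) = (o - 5)*(o - 2)*(o - 2)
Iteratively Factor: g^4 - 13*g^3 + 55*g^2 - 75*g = (g - 5)*(g^3 - 8*g^2 + 15*g) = (g - 5)^2*(g^2 - 3*g) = (g - 5)^2*(g - 3)*(g)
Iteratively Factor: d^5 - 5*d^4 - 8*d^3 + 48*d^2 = (d + 3)*(d^4 - 8*d^3 + 16*d^2) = (d - 4)*(d + 3)*(d^3 - 4*d^2) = d*(d - 4)*(d + 3)*(d^2 - 4*d) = d*(d - 4)^2*(d + 3)*(d)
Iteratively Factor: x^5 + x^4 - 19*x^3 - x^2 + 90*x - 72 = (x + 4)*(x^4 - 3*x^3 - 7*x^2 + 27*x - 18) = (x - 2)*(x + 4)*(x^3 - x^2 - 9*x + 9) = (x - 2)*(x - 1)*(x + 4)*(x^2 - 9) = (x - 2)*(x - 1)*(x + 3)*(x + 4)*(x - 3)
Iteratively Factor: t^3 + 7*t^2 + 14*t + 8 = (t + 1)*(t^2 + 6*t + 8) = (t + 1)*(t + 4)*(t + 2)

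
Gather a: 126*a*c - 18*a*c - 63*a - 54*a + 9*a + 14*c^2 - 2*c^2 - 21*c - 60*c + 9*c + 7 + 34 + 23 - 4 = a*(108*c - 108) + 12*c^2 - 72*c + 60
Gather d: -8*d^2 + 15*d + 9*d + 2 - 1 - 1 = -8*d^2 + 24*d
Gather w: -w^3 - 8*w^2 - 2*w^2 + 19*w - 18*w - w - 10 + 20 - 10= -w^3 - 10*w^2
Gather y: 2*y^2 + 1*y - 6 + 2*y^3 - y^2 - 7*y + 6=2*y^3 + y^2 - 6*y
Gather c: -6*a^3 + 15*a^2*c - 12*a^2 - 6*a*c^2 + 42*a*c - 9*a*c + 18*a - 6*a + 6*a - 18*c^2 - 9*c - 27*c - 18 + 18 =-6*a^3 - 12*a^2 + 18*a + c^2*(-6*a - 18) + c*(15*a^2 + 33*a - 36)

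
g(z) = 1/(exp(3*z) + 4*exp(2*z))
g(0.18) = 0.13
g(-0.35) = 0.43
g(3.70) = 0.00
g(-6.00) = 40663.50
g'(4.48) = -0.00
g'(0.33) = -0.22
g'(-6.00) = -81352.18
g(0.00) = 0.20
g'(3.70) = -0.00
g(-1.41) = 3.95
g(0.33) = 0.10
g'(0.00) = -0.44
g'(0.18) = -0.30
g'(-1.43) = -8.47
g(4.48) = 0.00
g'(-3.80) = -996.30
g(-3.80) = 496.77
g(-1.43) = 4.12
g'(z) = (-3*exp(3*z) - 8*exp(2*z))/(exp(3*z) + 4*exp(2*z))^2 = (-3*exp(z) - 8)*exp(-2*z)/(exp(z) + 4)^2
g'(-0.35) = -0.92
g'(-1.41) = -8.13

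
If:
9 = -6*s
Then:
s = -3/2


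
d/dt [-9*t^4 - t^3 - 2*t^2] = t*(-36*t^2 - 3*t - 4)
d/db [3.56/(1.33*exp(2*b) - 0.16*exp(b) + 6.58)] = (0.5696 - 9.4696*exp(b))*exp(b)/(1.33*exp(2*b) - 0.16*exp(b) + 6.58)^2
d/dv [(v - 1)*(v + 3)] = 2*v + 2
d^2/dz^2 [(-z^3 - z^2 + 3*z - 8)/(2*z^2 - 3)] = 6*(2*z^3 - 38*z^2 + 9*z - 19)/(8*z^6 - 36*z^4 + 54*z^2 - 27)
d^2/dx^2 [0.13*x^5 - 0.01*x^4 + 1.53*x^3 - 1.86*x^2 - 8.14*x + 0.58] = 2.6*x^3 - 0.12*x^2 + 9.18*x - 3.72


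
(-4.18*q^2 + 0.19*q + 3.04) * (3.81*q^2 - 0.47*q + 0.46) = -15.9258*q^4 + 2.6885*q^3 + 9.5703*q^2 - 1.3414*q + 1.3984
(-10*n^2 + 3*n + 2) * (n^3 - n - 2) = -10*n^5 + 3*n^4 + 12*n^3 + 17*n^2 - 8*n - 4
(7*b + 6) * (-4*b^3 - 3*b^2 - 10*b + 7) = -28*b^4 - 45*b^3 - 88*b^2 - 11*b + 42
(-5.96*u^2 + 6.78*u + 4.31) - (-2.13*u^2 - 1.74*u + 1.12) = -3.83*u^2 + 8.52*u + 3.19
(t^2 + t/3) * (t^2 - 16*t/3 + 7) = t^4 - 5*t^3 + 47*t^2/9 + 7*t/3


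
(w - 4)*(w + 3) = w^2 - w - 12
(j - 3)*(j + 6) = j^2 + 3*j - 18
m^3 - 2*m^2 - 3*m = m*(m - 3)*(m + 1)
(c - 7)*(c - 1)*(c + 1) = c^3 - 7*c^2 - c + 7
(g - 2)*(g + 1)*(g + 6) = g^3 + 5*g^2 - 8*g - 12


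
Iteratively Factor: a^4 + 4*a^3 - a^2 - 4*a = (a - 1)*(a^3 + 5*a^2 + 4*a) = a*(a - 1)*(a^2 + 5*a + 4) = a*(a - 1)*(a + 4)*(a + 1)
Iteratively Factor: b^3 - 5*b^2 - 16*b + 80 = (b - 5)*(b^2 - 16) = (b - 5)*(b - 4)*(b + 4)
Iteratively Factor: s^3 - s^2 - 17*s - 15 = (s + 1)*(s^2 - 2*s - 15) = (s - 5)*(s + 1)*(s + 3)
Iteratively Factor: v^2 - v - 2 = (v - 2)*(v + 1)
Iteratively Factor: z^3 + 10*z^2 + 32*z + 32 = (z + 2)*(z^2 + 8*z + 16) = (z + 2)*(z + 4)*(z + 4)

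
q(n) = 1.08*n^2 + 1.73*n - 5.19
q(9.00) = 97.86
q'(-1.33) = -1.14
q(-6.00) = 23.31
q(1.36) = -0.84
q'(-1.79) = -2.14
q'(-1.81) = -2.18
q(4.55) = 25.04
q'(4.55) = 11.56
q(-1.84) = -4.72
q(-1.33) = -5.58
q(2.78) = 7.97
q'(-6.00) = -11.23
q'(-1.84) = -2.24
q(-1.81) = -4.78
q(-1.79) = -4.83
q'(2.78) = 7.73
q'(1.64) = 5.27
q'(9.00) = 21.17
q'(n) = 2.16*n + 1.73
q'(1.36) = 4.67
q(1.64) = 0.55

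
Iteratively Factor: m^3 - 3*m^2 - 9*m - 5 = (m - 5)*(m^2 + 2*m + 1) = (m - 5)*(m + 1)*(m + 1)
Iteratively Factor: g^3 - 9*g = (g - 3)*(g^2 + 3*g) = (g - 3)*(g + 3)*(g)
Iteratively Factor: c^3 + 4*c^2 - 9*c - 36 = (c + 3)*(c^2 + c - 12) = (c - 3)*(c + 3)*(c + 4)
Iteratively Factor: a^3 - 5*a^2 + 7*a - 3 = (a - 1)*(a^2 - 4*a + 3) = (a - 1)^2*(a - 3)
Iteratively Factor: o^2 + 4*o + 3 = (o + 1)*(o + 3)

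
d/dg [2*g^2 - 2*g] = 4*g - 2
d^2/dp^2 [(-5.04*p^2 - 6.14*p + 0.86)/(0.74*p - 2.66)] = (1.77635683940025e-15*p^2 + 7.105427357601e-15*p - 94.552128)/(0.405224*p^3 - 4.369848*p^2 + 15.707832*p - 18.821096)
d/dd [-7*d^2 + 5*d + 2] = 5 - 14*d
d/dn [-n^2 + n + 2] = 1 - 2*n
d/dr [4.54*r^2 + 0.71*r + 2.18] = 9.08*r + 0.71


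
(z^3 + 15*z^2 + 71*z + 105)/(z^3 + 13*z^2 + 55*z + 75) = (z + 7)/(z + 5)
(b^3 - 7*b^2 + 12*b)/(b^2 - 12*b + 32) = b*(b - 3)/(b - 8)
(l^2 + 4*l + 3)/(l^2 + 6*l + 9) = (l + 1)/(l + 3)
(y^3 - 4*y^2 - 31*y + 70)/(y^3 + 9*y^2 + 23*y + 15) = (y^2 - 9*y + 14)/(y^2 + 4*y + 3)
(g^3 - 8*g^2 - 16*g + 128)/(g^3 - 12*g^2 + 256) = (g - 4)/(g - 8)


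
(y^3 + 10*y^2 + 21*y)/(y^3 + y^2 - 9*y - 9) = y*(y + 7)/(y^2 - 2*y - 3)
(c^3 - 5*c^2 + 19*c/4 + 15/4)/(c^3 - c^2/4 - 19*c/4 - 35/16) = 4*(c - 3)/(4*c + 7)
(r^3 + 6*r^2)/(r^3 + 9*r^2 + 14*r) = r*(r + 6)/(r^2 + 9*r + 14)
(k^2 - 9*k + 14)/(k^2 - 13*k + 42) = (k - 2)/(k - 6)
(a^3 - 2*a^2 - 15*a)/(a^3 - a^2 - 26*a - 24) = a*(-a^2 + 2*a + 15)/(-a^3 + a^2 + 26*a + 24)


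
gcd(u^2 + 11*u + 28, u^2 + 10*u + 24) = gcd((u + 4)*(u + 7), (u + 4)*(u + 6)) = u + 4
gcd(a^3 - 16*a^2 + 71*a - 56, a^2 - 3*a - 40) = a - 8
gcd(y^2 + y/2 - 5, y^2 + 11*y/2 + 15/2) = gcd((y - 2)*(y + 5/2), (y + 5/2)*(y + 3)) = y + 5/2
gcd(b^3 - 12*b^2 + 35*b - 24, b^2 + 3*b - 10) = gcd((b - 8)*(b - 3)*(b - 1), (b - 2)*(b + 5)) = 1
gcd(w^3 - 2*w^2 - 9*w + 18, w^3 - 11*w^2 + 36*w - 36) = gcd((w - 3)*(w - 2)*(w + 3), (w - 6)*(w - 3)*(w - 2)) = w^2 - 5*w + 6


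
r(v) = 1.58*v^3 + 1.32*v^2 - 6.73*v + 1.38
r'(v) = 4.74*v^2 + 2.64*v - 6.73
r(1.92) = 4.51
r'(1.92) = 15.81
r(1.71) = 1.63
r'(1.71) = 11.64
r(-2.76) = -3.21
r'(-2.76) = 22.09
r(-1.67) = 8.94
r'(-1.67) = 2.08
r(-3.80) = -40.68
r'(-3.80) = 51.68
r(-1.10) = 8.28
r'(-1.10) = -3.90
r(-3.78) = -39.66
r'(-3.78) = 51.02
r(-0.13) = 2.27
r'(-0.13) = -6.99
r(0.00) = 1.38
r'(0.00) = -6.73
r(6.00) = 349.80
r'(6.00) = 179.75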